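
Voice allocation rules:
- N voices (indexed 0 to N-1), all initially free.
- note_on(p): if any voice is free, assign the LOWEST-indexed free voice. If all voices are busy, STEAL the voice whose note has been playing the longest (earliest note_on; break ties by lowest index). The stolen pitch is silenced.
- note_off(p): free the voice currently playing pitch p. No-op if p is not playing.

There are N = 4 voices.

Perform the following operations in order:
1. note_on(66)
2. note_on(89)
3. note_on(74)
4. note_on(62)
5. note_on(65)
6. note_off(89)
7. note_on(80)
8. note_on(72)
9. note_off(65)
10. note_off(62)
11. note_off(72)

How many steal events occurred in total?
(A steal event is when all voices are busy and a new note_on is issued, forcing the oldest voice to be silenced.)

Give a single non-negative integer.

Op 1: note_on(66): voice 0 is free -> assigned | voices=[66 - - -]
Op 2: note_on(89): voice 1 is free -> assigned | voices=[66 89 - -]
Op 3: note_on(74): voice 2 is free -> assigned | voices=[66 89 74 -]
Op 4: note_on(62): voice 3 is free -> assigned | voices=[66 89 74 62]
Op 5: note_on(65): all voices busy, STEAL voice 0 (pitch 66, oldest) -> assign | voices=[65 89 74 62]
Op 6: note_off(89): free voice 1 | voices=[65 - 74 62]
Op 7: note_on(80): voice 1 is free -> assigned | voices=[65 80 74 62]
Op 8: note_on(72): all voices busy, STEAL voice 2 (pitch 74, oldest) -> assign | voices=[65 80 72 62]
Op 9: note_off(65): free voice 0 | voices=[- 80 72 62]
Op 10: note_off(62): free voice 3 | voices=[- 80 72 -]
Op 11: note_off(72): free voice 2 | voices=[- 80 - -]

Answer: 2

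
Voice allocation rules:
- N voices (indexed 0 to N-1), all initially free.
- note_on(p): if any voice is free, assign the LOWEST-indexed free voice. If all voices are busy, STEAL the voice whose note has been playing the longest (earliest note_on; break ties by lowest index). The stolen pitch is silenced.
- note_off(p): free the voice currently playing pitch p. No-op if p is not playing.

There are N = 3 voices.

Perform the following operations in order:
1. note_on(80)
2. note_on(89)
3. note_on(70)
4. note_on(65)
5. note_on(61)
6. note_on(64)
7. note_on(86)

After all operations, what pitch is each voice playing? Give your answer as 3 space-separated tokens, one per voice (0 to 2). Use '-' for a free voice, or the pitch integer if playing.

Op 1: note_on(80): voice 0 is free -> assigned | voices=[80 - -]
Op 2: note_on(89): voice 1 is free -> assigned | voices=[80 89 -]
Op 3: note_on(70): voice 2 is free -> assigned | voices=[80 89 70]
Op 4: note_on(65): all voices busy, STEAL voice 0 (pitch 80, oldest) -> assign | voices=[65 89 70]
Op 5: note_on(61): all voices busy, STEAL voice 1 (pitch 89, oldest) -> assign | voices=[65 61 70]
Op 6: note_on(64): all voices busy, STEAL voice 2 (pitch 70, oldest) -> assign | voices=[65 61 64]
Op 7: note_on(86): all voices busy, STEAL voice 0 (pitch 65, oldest) -> assign | voices=[86 61 64]

Answer: 86 61 64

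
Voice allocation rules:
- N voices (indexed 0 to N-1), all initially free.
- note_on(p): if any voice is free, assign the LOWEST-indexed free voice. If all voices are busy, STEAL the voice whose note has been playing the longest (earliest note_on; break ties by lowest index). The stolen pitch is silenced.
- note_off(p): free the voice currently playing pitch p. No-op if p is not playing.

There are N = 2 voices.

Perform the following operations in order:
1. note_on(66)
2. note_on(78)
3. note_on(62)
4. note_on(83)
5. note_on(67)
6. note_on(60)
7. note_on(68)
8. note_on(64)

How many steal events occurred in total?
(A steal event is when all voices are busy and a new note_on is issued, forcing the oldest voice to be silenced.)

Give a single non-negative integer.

Op 1: note_on(66): voice 0 is free -> assigned | voices=[66 -]
Op 2: note_on(78): voice 1 is free -> assigned | voices=[66 78]
Op 3: note_on(62): all voices busy, STEAL voice 0 (pitch 66, oldest) -> assign | voices=[62 78]
Op 4: note_on(83): all voices busy, STEAL voice 1 (pitch 78, oldest) -> assign | voices=[62 83]
Op 5: note_on(67): all voices busy, STEAL voice 0 (pitch 62, oldest) -> assign | voices=[67 83]
Op 6: note_on(60): all voices busy, STEAL voice 1 (pitch 83, oldest) -> assign | voices=[67 60]
Op 7: note_on(68): all voices busy, STEAL voice 0 (pitch 67, oldest) -> assign | voices=[68 60]
Op 8: note_on(64): all voices busy, STEAL voice 1 (pitch 60, oldest) -> assign | voices=[68 64]

Answer: 6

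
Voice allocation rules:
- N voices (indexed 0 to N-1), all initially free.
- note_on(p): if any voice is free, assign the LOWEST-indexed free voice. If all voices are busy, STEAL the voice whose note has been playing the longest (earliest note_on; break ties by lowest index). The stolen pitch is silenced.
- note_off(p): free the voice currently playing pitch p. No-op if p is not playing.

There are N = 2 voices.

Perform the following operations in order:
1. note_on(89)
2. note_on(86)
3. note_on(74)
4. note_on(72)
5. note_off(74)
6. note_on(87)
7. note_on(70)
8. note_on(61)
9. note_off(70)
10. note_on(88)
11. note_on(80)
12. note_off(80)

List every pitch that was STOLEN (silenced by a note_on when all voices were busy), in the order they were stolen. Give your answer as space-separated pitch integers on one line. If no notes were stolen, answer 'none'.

Answer: 89 86 72 87 61

Derivation:
Op 1: note_on(89): voice 0 is free -> assigned | voices=[89 -]
Op 2: note_on(86): voice 1 is free -> assigned | voices=[89 86]
Op 3: note_on(74): all voices busy, STEAL voice 0 (pitch 89, oldest) -> assign | voices=[74 86]
Op 4: note_on(72): all voices busy, STEAL voice 1 (pitch 86, oldest) -> assign | voices=[74 72]
Op 5: note_off(74): free voice 0 | voices=[- 72]
Op 6: note_on(87): voice 0 is free -> assigned | voices=[87 72]
Op 7: note_on(70): all voices busy, STEAL voice 1 (pitch 72, oldest) -> assign | voices=[87 70]
Op 8: note_on(61): all voices busy, STEAL voice 0 (pitch 87, oldest) -> assign | voices=[61 70]
Op 9: note_off(70): free voice 1 | voices=[61 -]
Op 10: note_on(88): voice 1 is free -> assigned | voices=[61 88]
Op 11: note_on(80): all voices busy, STEAL voice 0 (pitch 61, oldest) -> assign | voices=[80 88]
Op 12: note_off(80): free voice 0 | voices=[- 88]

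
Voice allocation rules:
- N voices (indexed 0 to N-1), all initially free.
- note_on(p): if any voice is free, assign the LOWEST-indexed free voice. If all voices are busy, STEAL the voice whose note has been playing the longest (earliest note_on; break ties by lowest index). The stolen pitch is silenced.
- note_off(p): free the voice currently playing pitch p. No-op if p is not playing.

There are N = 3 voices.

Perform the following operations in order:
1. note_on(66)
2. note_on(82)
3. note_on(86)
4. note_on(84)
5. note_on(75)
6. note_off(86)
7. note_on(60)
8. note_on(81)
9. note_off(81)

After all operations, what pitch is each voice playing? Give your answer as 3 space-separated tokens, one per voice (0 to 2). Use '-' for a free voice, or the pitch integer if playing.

Op 1: note_on(66): voice 0 is free -> assigned | voices=[66 - -]
Op 2: note_on(82): voice 1 is free -> assigned | voices=[66 82 -]
Op 3: note_on(86): voice 2 is free -> assigned | voices=[66 82 86]
Op 4: note_on(84): all voices busy, STEAL voice 0 (pitch 66, oldest) -> assign | voices=[84 82 86]
Op 5: note_on(75): all voices busy, STEAL voice 1 (pitch 82, oldest) -> assign | voices=[84 75 86]
Op 6: note_off(86): free voice 2 | voices=[84 75 -]
Op 7: note_on(60): voice 2 is free -> assigned | voices=[84 75 60]
Op 8: note_on(81): all voices busy, STEAL voice 0 (pitch 84, oldest) -> assign | voices=[81 75 60]
Op 9: note_off(81): free voice 0 | voices=[- 75 60]

Answer: - 75 60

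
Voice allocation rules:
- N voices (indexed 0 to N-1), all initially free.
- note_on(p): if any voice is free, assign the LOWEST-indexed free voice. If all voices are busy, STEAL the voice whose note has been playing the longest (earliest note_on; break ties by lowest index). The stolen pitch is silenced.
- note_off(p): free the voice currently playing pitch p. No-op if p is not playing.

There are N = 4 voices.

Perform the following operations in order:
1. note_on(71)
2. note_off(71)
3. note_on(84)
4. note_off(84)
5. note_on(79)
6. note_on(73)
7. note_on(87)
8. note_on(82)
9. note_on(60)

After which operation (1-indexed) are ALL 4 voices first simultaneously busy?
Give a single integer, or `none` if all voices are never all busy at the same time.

Answer: 8

Derivation:
Op 1: note_on(71): voice 0 is free -> assigned | voices=[71 - - -]
Op 2: note_off(71): free voice 0 | voices=[- - - -]
Op 3: note_on(84): voice 0 is free -> assigned | voices=[84 - - -]
Op 4: note_off(84): free voice 0 | voices=[- - - -]
Op 5: note_on(79): voice 0 is free -> assigned | voices=[79 - - -]
Op 6: note_on(73): voice 1 is free -> assigned | voices=[79 73 - -]
Op 7: note_on(87): voice 2 is free -> assigned | voices=[79 73 87 -]
Op 8: note_on(82): voice 3 is free -> assigned | voices=[79 73 87 82]
Op 9: note_on(60): all voices busy, STEAL voice 0 (pitch 79, oldest) -> assign | voices=[60 73 87 82]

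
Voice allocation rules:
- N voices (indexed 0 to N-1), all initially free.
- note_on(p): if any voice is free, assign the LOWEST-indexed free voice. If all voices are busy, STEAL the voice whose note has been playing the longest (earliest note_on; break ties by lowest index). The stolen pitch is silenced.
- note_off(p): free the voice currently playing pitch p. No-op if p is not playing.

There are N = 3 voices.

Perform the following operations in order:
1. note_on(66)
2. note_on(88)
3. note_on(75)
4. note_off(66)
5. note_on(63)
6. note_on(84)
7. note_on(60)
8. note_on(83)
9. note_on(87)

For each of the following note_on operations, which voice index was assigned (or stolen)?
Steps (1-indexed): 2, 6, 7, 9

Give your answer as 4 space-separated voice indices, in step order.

Op 1: note_on(66): voice 0 is free -> assigned | voices=[66 - -]
Op 2: note_on(88): voice 1 is free -> assigned | voices=[66 88 -]
Op 3: note_on(75): voice 2 is free -> assigned | voices=[66 88 75]
Op 4: note_off(66): free voice 0 | voices=[- 88 75]
Op 5: note_on(63): voice 0 is free -> assigned | voices=[63 88 75]
Op 6: note_on(84): all voices busy, STEAL voice 1 (pitch 88, oldest) -> assign | voices=[63 84 75]
Op 7: note_on(60): all voices busy, STEAL voice 2 (pitch 75, oldest) -> assign | voices=[63 84 60]
Op 8: note_on(83): all voices busy, STEAL voice 0 (pitch 63, oldest) -> assign | voices=[83 84 60]
Op 9: note_on(87): all voices busy, STEAL voice 1 (pitch 84, oldest) -> assign | voices=[83 87 60]

Answer: 1 1 2 1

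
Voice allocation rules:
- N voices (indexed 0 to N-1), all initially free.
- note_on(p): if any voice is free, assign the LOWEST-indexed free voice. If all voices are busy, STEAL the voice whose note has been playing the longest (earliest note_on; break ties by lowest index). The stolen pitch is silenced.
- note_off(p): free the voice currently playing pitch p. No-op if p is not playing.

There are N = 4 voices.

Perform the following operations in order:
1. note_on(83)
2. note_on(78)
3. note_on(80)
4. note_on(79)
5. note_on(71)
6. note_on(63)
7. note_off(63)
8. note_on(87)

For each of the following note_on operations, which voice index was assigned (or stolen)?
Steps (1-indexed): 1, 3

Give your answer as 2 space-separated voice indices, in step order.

Answer: 0 2

Derivation:
Op 1: note_on(83): voice 0 is free -> assigned | voices=[83 - - -]
Op 2: note_on(78): voice 1 is free -> assigned | voices=[83 78 - -]
Op 3: note_on(80): voice 2 is free -> assigned | voices=[83 78 80 -]
Op 4: note_on(79): voice 3 is free -> assigned | voices=[83 78 80 79]
Op 5: note_on(71): all voices busy, STEAL voice 0 (pitch 83, oldest) -> assign | voices=[71 78 80 79]
Op 6: note_on(63): all voices busy, STEAL voice 1 (pitch 78, oldest) -> assign | voices=[71 63 80 79]
Op 7: note_off(63): free voice 1 | voices=[71 - 80 79]
Op 8: note_on(87): voice 1 is free -> assigned | voices=[71 87 80 79]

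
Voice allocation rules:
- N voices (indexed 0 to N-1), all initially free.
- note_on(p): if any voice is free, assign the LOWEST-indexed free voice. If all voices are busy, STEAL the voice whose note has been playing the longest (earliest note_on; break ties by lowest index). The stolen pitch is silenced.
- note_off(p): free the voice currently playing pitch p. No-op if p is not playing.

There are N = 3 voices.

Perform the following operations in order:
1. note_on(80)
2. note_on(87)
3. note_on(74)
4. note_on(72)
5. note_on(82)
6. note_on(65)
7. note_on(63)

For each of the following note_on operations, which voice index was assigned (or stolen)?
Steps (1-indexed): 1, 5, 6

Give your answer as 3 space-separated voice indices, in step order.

Op 1: note_on(80): voice 0 is free -> assigned | voices=[80 - -]
Op 2: note_on(87): voice 1 is free -> assigned | voices=[80 87 -]
Op 3: note_on(74): voice 2 is free -> assigned | voices=[80 87 74]
Op 4: note_on(72): all voices busy, STEAL voice 0 (pitch 80, oldest) -> assign | voices=[72 87 74]
Op 5: note_on(82): all voices busy, STEAL voice 1 (pitch 87, oldest) -> assign | voices=[72 82 74]
Op 6: note_on(65): all voices busy, STEAL voice 2 (pitch 74, oldest) -> assign | voices=[72 82 65]
Op 7: note_on(63): all voices busy, STEAL voice 0 (pitch 72, oldest) -> assign | voices=[63 82 65]

Answer: 0 1 2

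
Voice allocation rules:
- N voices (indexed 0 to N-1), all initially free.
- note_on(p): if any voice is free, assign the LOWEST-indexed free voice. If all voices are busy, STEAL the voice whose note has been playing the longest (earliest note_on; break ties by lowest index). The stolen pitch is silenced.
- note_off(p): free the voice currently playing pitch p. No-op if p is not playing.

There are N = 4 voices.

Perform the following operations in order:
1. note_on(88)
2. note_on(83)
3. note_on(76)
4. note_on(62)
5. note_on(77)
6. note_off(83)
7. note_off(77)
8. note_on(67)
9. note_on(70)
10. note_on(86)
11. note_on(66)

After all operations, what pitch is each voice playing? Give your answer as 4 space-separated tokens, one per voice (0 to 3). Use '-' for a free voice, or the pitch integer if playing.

Answer: 67 70 86 66

Derivation:
Op 1: note_on(88): voice 0 is free -> assigned | voices=[88 - - -]
Op 2: note_on(83): voice 1 is free -> assigned | voices=[88 83 - -]
Op 3: note_on(76): voice 2 is free -> assigned | voices=[88 83 76 -]
Op 4: note_on(62): voice 3 is free -> assigned | voices=[88 83 76 62]
Op 5: note_on(77): all voices busy, STEAL voice 0 (pitch 88, oldest) -> assign | voices=[77 83 76 62]
Op 6: note_off(83): free voice 1 | voices=[77 - 76 62]
Op 7: note_off(77): free voice 0 | voices=[- - 76 62]
Op 8: note_on(67): voice 0 is free -> assigned | voices=[67 - 76 62]
Op 9: note_on(70): voice 1 is free -> assigned | voices=[67 70 76 62]
Op 10: note_on(86): all voices busy, STEAL voice 2 (pitch 76, oldest) -> assign | voices=[67 70 86 62]
Op 11: note_on(66): all voices busy, STEAL voice 3 (pitch 62, oldest) -> assign | voices=[67 70 86 66]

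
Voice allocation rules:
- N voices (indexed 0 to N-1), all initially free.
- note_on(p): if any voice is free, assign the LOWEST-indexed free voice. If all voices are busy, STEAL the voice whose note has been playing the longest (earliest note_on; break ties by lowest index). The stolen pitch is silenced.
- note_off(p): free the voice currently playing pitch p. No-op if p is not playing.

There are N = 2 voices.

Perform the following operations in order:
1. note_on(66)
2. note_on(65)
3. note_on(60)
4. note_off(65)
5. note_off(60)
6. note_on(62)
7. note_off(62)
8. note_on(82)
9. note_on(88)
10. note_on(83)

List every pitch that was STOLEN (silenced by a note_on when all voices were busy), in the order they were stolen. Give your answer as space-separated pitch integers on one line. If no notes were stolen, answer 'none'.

Op 1: note_on(66): voice 0 is free -> assigned | voices=[66 -]
Op 2: note_on(65): voice 1 is free -> assigned | voices=[66 65]
Op 3: note_on(60): all voices busy, STEAL voice 0 (pitch 66, oldest) -> assign | voices=[60 65]
Op 4: note_off(65): free voice 1 | voices=[60 -]
Op 5: note_off(60): free voice 0 | voices=[- -]
Op 6: note_on(62): voice 0 is free -> assigned | voices=[62 -]
Op 7: note_off(62): free voice 0 | voices=[- -]
Op 8: note_on(82): voice 0 is free -> assigned | voices=[82 -]
Op 9: note_on(88): voice 1 is free -> assigned | voices=[82 88]
Op 10: note_on(83): all voices busy, STEAL voice 0 (pitch 82, oldest) -> assign | voices=[83 88]

Answer: 66 82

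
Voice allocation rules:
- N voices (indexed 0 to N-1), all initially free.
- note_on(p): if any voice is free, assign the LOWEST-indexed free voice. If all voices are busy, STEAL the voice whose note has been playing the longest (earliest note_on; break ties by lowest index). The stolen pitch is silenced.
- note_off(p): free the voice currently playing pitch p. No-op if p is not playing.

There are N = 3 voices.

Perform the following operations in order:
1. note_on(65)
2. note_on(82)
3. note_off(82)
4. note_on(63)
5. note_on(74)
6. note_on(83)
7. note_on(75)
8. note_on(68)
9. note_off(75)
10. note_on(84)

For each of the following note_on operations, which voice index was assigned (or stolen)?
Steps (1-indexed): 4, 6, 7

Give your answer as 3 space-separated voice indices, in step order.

Answer: 1 0 1

Derivation:
Op 1: note_on(65): voice 0 is free -> assigned | voices=[65 - -]
Op 2: note_on(82): voice 1 is free -> assigned | voices=[65 82 -]
Op 3: note_off(82): free voice 1 | voices=[65 - -]
Op 4: note_on(63): voice 1 is free -> assigned | voices=[65 63 -]
Op 5: note_on(74): voice 2 is free -> assigned | voices=[65 63 74]
Op 6: note_on(83): all voices busy, STEAL voice 0 (pitch 65, oldest) -> assign | voices=[83 63 74]
Op 7: note_on(75): all voices busy, STEAL voice 1 (pitch 63, oldest) -> assign | voices=[83 75 74]
Op 8: note_on(68): all voices busy, STEAL voice 2 (pitch 74, oldest) -> assign | voices=[83 75 68]
Op 9: note_off(75): free voice 1 | voices=[83 - 68]
Op 10: note_on(84): voice 1 is free -> assigned | voices=[83 84 68]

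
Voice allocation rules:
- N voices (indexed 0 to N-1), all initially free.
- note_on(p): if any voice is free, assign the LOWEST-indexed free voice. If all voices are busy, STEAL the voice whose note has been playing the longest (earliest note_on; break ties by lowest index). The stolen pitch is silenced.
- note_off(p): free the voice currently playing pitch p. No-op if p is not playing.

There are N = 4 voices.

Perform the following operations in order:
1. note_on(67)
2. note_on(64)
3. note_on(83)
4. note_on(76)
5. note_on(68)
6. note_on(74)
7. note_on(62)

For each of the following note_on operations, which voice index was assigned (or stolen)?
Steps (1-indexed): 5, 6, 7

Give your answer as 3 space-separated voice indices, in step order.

Op 1: note_on(67): voice 0 is free -> assigned | voices=[67 - - -]
Op 2: note_on(64): voice 1 is free -> assigned | voices=[67 64 - -]
Op 3: note_on(83): voice 2 is free -> assigned | voices=[67 64 83 -]
Op 4: note_on(76): voice 3 is free -> assigned | voices=[67 64 83 76]
Op 5: note_on(68): all voices busy, STEAL voice 0 (pitch 67, oldest) -> assign | voices=[68 64 83 76]
Op 6: note_on(74): all voices busy, STEAL voice 1 (pitch 64, oldest) -> assign | voices=[68 74 83 76]
Op 7: note_on(62): all voices busy, STEAL voice 2 (pitch 83, oldest) -> assign | voices=[68 74 62 76]

Answer: 0 1 2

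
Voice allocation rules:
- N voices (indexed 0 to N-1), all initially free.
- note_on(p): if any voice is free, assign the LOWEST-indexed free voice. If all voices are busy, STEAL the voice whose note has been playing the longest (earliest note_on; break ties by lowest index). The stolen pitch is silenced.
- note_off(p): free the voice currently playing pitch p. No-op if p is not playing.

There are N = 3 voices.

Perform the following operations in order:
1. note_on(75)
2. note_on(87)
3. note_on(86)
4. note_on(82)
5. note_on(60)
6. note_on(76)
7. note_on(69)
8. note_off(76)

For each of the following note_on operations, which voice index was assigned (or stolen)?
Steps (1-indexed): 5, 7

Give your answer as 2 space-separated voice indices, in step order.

Op 1: note_on(75): voice 0 is free -> assigned | voices=[75 - -]
Op 2: note_on(87): voice 1 is free -> assigned | voices=[75 87 -]
Op 3: note_on(86): voice 2 is free -> assigned | voices=[75 87 86]
Op 4: note_on(82): all voices busy, STEAL voice 0 (pitch 75, oldest) -> assign | voices=[82 87 86]
Op 5: note_on(60): all voices busy, STEAL voice 1 (pitch 87, oldest) -> assign | voices=[82 60 86]
Op 6: note_on(76): all voices busy, STEAL voice 2 (pitch 86, oldest) -> assign | voices=[82 60 76]
Op 7: note_on(69): all voices busy, STEAL voice 0 (pitch 82, oldest) -> assign | voices=[69 60 76]
Op 8: note_off(76): free voice 2 | voices=[69 60 -]

Answer: 1 0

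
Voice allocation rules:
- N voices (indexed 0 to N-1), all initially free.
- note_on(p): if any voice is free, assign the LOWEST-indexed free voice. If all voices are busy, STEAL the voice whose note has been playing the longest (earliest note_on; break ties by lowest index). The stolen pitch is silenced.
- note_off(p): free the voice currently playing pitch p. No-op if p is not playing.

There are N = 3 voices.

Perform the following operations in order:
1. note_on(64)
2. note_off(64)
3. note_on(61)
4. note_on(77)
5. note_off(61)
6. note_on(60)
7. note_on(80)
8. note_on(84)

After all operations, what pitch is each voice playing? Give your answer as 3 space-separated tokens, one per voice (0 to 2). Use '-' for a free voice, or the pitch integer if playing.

Op 1: note_on(64): voice 0 is free -> assigned | voices=[64 - -]
Op 2: note_off(64): free voice 0 | voices=[- - -]
Op 3: note_on(61): voice 0 is free -> assigned | voices=[61 - -]
Op 4: note_on(77): voice 1 is free -> assigned | voices=[61 77 -]
Op 5: note_off(61): free voice 0 | voices=[- 77 -]
Op 6: note_on(60): voice 0 is free -> assigned | voices=[60 77 -]
Op 7: note_on(80): voice 2 is free -> assigned | voices=[60 77 80]
Op 8: note_on(84): all voices busy, STEAL voice 1 (pitch 77, oldest) -> assign | voices=[60 84 80]

Answer: 60 84 80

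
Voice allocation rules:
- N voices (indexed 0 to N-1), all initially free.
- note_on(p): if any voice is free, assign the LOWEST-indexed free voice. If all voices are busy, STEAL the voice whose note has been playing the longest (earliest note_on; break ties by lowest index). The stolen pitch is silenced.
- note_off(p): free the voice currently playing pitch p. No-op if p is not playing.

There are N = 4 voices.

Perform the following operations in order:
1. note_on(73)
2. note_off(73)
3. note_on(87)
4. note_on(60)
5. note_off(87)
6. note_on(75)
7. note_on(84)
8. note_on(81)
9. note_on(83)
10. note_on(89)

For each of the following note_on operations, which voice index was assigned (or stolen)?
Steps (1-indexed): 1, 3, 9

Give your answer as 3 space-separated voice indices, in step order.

Op 1: note_on(73): voice 0 is free -> assigned | voices=[73 - - -]
Op 2: note_off(73): free voice 0 | voices=[- - - -]
Op 3: note_on(87): voice 0 is free -> assigned | voices=[87 - - -]
Op 4: note_on(60): voice 1 is free -> assigned | voices=[87 60 - -]
Op 5: note_off(87): free voice 0 | voices=[- 60 - -]
Op 6: note_on(75): voice 0 is free -> assigned | voices=[75 60 - -]
Op 7: note_on(84): voice 2 is free -> assigned | voices=[75 60 84 -]
Op 8: note_on(81): voice 3 is free -> assigned | voices=[75 60 84 81]
Op 9: note_on(83): all voices busy, STEAL voice 1 (pitch 60, oldest) -> assign | voices=[75 83 84 81]
Op 10: note_on(89): all voices busy, STEAL voice 0 (pitch 75, oldest) -> assign | voices=[89 83 84 81]

Answer: 0 0 1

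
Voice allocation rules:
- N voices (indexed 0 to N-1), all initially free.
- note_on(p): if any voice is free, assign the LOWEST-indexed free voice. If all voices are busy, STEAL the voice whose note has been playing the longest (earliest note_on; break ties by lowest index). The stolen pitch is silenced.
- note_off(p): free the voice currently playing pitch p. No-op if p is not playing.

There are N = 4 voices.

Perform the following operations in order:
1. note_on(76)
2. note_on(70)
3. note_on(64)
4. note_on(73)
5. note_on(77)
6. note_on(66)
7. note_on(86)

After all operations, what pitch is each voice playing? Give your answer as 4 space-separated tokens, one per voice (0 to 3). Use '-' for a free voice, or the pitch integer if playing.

Op 1: note_on(76): voice 0 is free -> assigned | voices=[76 - - -]
Op 2: note_on(70): voice 1 is free -> assigned | voices=[76 70 - -]
Op 3: note_on(64): voice 2 is free -> assigned | voices=[76 70 64 -]
Op 4: note_on(73): voice 3 is free -> assigned | voices=[76 70 64 73]
Op 5: note_on(77): all voices busy, STEAL voice 0 (pitch 76, oldest) -> assign | voices=[77 70 64 73]
Op 6: note_on(66): all voices busy, STEAL voice 1 (pitch 70, oldest) -> assign | voices=[77 66 64 73]
Op 7: note_on(86): all voices busy, STEAL voice 2 (pitch 64, oldest) -> assign | voices=[77 66 86 73]

Answer: 77 66 86 73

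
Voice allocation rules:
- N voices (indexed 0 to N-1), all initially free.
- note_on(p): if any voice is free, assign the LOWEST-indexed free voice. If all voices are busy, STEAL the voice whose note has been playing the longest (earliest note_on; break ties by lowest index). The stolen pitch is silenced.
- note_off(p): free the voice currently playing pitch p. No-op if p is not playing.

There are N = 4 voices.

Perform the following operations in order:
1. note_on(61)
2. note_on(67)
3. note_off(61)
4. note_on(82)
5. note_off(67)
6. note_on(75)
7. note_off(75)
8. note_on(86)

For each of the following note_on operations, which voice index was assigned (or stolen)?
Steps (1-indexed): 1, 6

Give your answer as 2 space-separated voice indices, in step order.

Op 1: note_on(61): voice 0 is free -> assigned | voices=[61 - - -]
Op 2: note_on(67): voice 1 is free -> assigned | voices=[61 67 - -]
Op 3: note_off(61): free voice 0 | voices=[- 67 - -]
Op 4: note_on(82): voice 0 is free -> assigned | voices=[82 67 - -]
Op 5: note_off(67): free voice 1 | voices=[82 - - -]
Op 6: note_on(75): voice 1 is free -> assigned | voices=[82 75 - -]
Op 7: note_off(75): free voice 1 | voices=[82 - - -]
Op 8: note_on(86): voice 1 is free -> assigned | voices=[82 86 - -]

Answer: 0 1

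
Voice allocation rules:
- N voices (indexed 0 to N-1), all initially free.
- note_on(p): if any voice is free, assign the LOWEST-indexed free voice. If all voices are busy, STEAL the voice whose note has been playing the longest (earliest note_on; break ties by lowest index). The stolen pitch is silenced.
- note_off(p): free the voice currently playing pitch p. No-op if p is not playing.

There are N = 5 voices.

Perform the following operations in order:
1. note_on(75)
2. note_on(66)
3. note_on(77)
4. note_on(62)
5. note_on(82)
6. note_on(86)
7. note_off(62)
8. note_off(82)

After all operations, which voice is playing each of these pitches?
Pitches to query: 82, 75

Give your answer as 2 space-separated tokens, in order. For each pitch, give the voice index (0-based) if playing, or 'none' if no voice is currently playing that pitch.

Op 1: note_on(75): voice 0 is free -> assigned | voices=[75 - - - -]
Op 2: note_on(66): voice 1 is free -> assigned | voices=[75 66 - - -]
Op 3: note_on(77): voice 2 is free -> assigned | voices=[75 66 77 - -]
Op 4: note_on(62): voice 3 is free -> assigned | voices=[75 66 77 62 -]
Op 5: note_on(82): voice 4 is free -> assigned | voices=[75 66 77 62 82]
Op 6: note_on(86): all voices busy, STEAL voice 0 (pitch 75, oldest) -> assign | voices=[86 66 77 62 82]
Op 7: note_off(62): free voice 3 | voices=[86 66 77 - 82]
Op 8: note_off(82): free voice 4 | voices=[86 66 77 - -]

Answer: none none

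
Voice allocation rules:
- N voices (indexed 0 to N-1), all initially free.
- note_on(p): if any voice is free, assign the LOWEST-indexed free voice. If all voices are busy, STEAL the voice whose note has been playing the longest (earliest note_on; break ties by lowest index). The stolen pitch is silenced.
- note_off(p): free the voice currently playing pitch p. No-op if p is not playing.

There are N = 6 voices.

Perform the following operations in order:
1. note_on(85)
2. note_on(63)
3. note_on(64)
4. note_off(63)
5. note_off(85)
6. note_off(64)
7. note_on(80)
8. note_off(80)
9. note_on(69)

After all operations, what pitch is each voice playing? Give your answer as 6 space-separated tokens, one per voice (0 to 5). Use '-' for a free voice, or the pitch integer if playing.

Op 1: note_on(85): voice 0 is free -> assigned | voices=[85 - - - - -]
Op 2: note_on(63): voice 1 is free -> assigned | voices=[85 63 - - - -]
Op 3: note_on(64): voice 2 is free -> assigned | voices=[85 63 64 - - -]
Op 4: note_off(63): free voice 1 | voices=[85 - 64 - - -]
Op 5: note_off(85): free voice 0 | voices=[- - 64 - - -]
Op 6: note_off(64): free voice 2 | voices=[- - - - - -]
Op 7: note_on(80): voice 0 is free -> assigned | voices=[80 - - - - -]
Op 8: note_off(80): free voice 0 | voices=[- - - - - -]
Op 9: note_on(69): voice 0 is free -> assigned | voices=[69 - - - - -]

Answer: 69 - - - - -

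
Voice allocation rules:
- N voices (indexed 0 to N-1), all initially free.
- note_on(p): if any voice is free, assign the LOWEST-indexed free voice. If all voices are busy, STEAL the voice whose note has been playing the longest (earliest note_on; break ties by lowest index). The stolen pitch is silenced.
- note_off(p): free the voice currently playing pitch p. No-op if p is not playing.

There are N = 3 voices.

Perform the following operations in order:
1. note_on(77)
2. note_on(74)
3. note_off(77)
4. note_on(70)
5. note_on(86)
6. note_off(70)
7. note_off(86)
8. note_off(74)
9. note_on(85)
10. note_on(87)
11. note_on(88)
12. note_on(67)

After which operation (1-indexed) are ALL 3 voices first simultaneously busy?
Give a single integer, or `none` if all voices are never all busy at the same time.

Answer: 5

Derivation:
Op 1: note_on(77): voice 0 is free -> assigned | voices=[77 - -]
Op 2: note_on(74): voice 1 is free -> assigned | voices=[77 74 -]
Op 3: note_off(77): free voice 0 | voices=[- 74 -]
Op 4: note_on(70): voice 0 is free -> assigned | voices=[70 74 -]
Op 5: note_on(86): voice 2 is free -> assigned | voices=[70 74 86]
Op 6: note_off(70): free voice 0 | voices=[- 74 86]
Op 7: note_off(86): free voice 2 | voices=[- 74 -]
Op 8: note_off(74): free voice 1 | voices=[- - -]
Op 9: note_on(85): voice 0 is free -> assigned | voices=[85 - -]
Op 10: note_on(87): voice 1 is free -> assigned | voices=[85 87 -]
Op 11: note_on(88): voice 2 is free -> assigned | voices=[85 87 88]
Op 12: note_on(67): all voices busy, STEAL voice 0 (pitch 85, oldest) -> assign | voices=[67 87 88]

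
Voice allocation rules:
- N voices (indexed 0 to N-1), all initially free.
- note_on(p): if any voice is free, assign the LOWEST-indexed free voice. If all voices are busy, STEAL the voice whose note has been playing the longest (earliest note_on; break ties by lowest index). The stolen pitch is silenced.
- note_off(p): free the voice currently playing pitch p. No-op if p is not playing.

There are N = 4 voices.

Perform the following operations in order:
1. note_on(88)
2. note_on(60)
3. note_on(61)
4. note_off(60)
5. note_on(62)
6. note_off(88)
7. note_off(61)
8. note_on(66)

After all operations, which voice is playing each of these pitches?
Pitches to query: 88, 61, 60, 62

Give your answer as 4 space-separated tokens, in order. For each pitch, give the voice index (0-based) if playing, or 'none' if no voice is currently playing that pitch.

Op 1: note_on(88): voice 0 is free -> assigned | voices=[88 - - -]
Op 2: note_on(60): voice 1 is free -> assigned | voices=[88 60 - -]
Op 3: note_on(61): voice 2 is free -> assigned | voices=[88 60 61 -]
Op 4: note_off(60): free voice 1 | voices=[88 - 61 -]
Op 5: note_on(62): voice 1 is free -> assigned | voices=[88 62 61 -]
Op 6: note_off(88): free voice 0 | voices=[- 62 61 -]
Op 7: note_off(61): free voice 2 | voices=[- 62 - -]
Op 8: note_on(66): voice 0 is free -> assigned | voices=[66 62 - -]

Answer: none none none 1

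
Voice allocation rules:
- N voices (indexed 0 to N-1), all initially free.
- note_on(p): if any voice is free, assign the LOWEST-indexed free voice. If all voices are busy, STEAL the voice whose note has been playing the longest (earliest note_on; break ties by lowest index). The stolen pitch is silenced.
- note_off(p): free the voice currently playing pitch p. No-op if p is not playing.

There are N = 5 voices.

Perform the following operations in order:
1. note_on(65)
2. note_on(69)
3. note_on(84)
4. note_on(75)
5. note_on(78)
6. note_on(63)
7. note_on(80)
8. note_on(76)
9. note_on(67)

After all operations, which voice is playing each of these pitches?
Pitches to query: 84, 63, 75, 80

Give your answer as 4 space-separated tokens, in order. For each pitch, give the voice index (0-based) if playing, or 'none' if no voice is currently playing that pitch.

Op 1: note_on(65): voice 0 is free -> assigned | voices=[65 - - - -]
Op 2: note_on(69): voice 1 is free -> assigned | voices=[65 69 - - -]
Op 3: note_on(84): voice 2 is free -> assigned | voices=[65 69 84 - -]
Op 4: note_on(75): voice 3 is free -> assigned | voices=[65 69 84 75 -]
Op 5: note_on(78): voice 4 is free -> assigned | voices=[65 69 84 75 78]
Op 6: note_on(63): all voices busy, STEAL voice 0 (pitch 65, oldest) -> assign | voices=[63 69 84 75 78]
Op 7: note_on(80): all voices busy, STEAL voice 1 (pitch 69, oldest) -> assign | voices=[63 80 84 75 78]
Op 8: note_on(76): all voices busy, STEAL voice 2 (pitch 84, oldest) -> assign | voices=[63 80 76 75 78]
Op 9: note_on(67): all voices busy, STEAL voice 3 (pitch 75, oldest) -> assign | voices=[63 80 76 67 78]

Answer: none 0 none 1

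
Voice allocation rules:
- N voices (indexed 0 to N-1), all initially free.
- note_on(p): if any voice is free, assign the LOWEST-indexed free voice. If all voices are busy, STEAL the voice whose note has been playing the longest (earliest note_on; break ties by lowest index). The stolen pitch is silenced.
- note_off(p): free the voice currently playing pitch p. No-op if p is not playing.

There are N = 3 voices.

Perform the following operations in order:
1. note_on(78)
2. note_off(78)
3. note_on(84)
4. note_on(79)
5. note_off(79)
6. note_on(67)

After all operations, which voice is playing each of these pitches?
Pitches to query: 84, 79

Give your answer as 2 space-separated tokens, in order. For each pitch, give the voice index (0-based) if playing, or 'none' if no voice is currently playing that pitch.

Answer: 0 none

Derivation:
Op 1: note_on(78): voice 0 is free -> assigned | voices=[78 - -]
Op 2: note_off(78): free voice 0 | voices=[- - -]
Op 3: note_on(84): voice 0 is free -> assigned | voices=[84 - -]
Op 4: note_on(79): voice 1 is free -> assigned | voices=[84 79 -]
Op 5: note_off(79): free voice 1 | voices=[84 - -]
Op 6: note_on(67): voice 1 is free -> assigned | voices=[84 67 -]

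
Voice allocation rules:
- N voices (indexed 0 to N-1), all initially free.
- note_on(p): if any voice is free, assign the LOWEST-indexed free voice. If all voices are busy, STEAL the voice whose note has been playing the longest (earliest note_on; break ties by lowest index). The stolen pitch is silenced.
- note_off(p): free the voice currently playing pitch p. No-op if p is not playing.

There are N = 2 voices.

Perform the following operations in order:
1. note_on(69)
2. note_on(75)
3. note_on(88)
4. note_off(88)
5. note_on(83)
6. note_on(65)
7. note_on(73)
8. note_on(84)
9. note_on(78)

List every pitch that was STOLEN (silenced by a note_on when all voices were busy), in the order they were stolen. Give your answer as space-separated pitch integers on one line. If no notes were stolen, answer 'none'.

Op 1: note_on(69): voice 0 is free -> assigned | voices=[69 -]
Op 2: note_on(75): voice 1 is free -> assigned | voices=[69 75]
Op 3: note_on(88): all voices busy, STEAL voice 0 (pitch 69, oldest) -> assign | voices=[88 75]
Op 4: note_off(88): free voice 0 | voices=[- 75]
Op 5: note_on(83): voice 0 is free -> assigned | voices=[83 75]
Op 6: note_on(65): all voices busy, STEAL voice 1 (pitch 75, oldest) -> assign | voices=[83 65]
Op 7: note_on(73): all voices busy, STEAL voice 0 (pitch 83, oldest) -> assign | voices=[73 65]
Op 8: note_on(84): all voices busy, STEAL voice 1 (pitch 65, oldest) -> assign | voices=[73 84]
Op 9: note_on(78): all voices busy, STEAL voice 0 (pitch 73, oldest) -> assign | voices=[78 84]

Answer: 69 75 83 65 73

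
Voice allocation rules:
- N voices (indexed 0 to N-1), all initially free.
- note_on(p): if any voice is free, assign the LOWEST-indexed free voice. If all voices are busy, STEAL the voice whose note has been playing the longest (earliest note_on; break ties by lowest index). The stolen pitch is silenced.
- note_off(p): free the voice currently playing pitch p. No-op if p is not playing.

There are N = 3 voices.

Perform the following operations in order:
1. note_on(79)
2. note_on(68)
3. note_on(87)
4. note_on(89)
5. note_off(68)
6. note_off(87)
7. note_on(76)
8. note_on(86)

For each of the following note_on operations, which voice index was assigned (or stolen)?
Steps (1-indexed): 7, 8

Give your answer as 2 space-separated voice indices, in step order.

Answer: 1 2

Derivation:
Op 1: note_on(79): voice 0 is free -> assigned | voices=[79 - -]
Op 2: note_on(68): voice 1 is free -> assigned | voices=[79 68 -]
Op 3: note_on(87): voice 2 is free -> assigned | voices=[79 68 87]
Op 4: note_on(89): all voices busy, STEAL voice 0 (pitch 79, oldest) -> assign | voices=[89 68 87]
Op 5: note_off(68): free voice 1 | voices=[89 - 87]
Op 6: note_off(87): free voice 2 | voices=[89 - -]
Op 7: note_on(76): voice 1 is free -> assigned | voices=[89 76 -]
Op 8: note_on(86): voice 2 is free -> assigned | voices=[89 76 86]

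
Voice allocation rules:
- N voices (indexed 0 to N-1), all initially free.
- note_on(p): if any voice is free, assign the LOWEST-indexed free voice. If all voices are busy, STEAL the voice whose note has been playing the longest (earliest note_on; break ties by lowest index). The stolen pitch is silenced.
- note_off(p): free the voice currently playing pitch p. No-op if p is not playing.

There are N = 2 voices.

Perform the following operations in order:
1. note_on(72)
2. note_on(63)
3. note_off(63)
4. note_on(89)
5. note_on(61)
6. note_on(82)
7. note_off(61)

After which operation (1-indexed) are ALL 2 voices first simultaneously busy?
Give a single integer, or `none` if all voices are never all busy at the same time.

Answer: 2

Derivation:
Op 1: note_on(72): voice 0 is free -> assigned | voices=[72 -]
Op 2: note_on(63): voice 1 is free -> assigned | voices=[72 63]
Op 3: note_off(63): free voice 1 | voices=[72 -]
Op 4: note_on(89): voice 1 is free -> assigned | voices=[72 89]
Op 5: note_on(61): all voices busy, STEAL voice 0 (pitch 72, oldest) -> assign | voices=[61 89]
Op 6: note_on(82): all voices busy, STEAL voice 1 (pitch 89, oldest) -> assign | voices=[61 82]
Op 7: note_off(61): free voice 0 | voices=[- 82]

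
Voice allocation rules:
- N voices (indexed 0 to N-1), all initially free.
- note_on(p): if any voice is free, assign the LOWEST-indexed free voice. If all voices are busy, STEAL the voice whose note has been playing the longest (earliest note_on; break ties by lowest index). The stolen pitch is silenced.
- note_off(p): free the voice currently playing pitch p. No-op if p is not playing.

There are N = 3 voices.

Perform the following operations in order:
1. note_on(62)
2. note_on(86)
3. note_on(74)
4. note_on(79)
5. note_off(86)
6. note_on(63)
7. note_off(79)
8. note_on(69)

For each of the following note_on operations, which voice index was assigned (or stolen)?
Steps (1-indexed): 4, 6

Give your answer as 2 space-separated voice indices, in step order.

Op 1: note_on(62): voice 0 is free -> assigned | voices=[62 - -]
Op 2: note_on(86): voice 1 is free -> assigned | voices=[62 86 -]
Op 3: note_on(74): voice 2 is free -> assigned | voices=[62 86 74]
Op 4: note_on(79): all voices busy, STEAL voice 0 (pitch 62, oldest) -> assign | voices=[79 86 74]
Op 5: note_off(86): free voice 1 | voices=[79 - 74]
Op 6: note_on(63): voice 1 is free -> assigned | voices=[79 63 74]
Op 7: note_off(79): free voice 0 | voices=[- 63 74]
Op 8: note_on(69): voice 0 is free -> assigned | voices=[69 63 74]

Answer: 0 1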